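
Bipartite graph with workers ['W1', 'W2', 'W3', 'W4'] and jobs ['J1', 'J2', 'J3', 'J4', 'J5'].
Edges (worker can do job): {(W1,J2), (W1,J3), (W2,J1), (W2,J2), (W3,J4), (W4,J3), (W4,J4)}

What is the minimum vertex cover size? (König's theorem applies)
Minimum vertex cover size = 4

By König's theorem: in bipartite graphs,
min vertex cover = max matching = 4

Maximum matching has size 4, so minimum vertex cover also has size 4.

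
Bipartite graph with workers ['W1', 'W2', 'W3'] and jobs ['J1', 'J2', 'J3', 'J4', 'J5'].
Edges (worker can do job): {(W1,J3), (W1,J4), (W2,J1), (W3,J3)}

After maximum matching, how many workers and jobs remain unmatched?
Unmatched: 0 workers, 2 jobs

Maximum matching size: 3
Workers: 3 total, 3 matched, 0 unmatched
Jobs: 5 total, 3 matched, 2 unmatched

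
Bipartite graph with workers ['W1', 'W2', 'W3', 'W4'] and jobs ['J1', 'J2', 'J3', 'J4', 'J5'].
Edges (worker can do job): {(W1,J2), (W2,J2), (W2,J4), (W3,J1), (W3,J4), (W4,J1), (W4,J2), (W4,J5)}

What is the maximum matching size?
Maximum matching size = 4

Maximum matching: {(W1,J2), (W2,J4), (W3,J1), (W4,J5)}
Size: 4

This assigns 4 workers to 4 distinct jobs.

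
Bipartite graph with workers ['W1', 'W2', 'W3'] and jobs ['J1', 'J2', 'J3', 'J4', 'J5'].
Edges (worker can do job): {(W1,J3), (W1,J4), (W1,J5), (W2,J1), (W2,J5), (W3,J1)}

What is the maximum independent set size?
Maximum independent set = 5

By König's theorem:
- Min vertex cover = Max matching = 3
- Max independent set = Total vertices - Min vertex cover
- Max independent set = 8 - 3 = 5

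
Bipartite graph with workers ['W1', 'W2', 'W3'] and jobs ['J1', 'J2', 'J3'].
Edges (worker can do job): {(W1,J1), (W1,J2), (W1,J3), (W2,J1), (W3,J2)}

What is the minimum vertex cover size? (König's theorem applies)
Minimum vertex cover size = 3

By König's theorem: in bipartite graphs,
min vertex cover = max matching = 3

Maximum matching has size 3, so minimum vertex cover also has size 3.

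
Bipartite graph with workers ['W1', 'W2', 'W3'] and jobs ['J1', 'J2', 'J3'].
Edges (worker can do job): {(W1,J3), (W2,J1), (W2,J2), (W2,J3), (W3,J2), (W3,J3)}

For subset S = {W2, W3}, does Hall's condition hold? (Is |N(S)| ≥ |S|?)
Yes: |N(S)| = 3, |S| = 2

Subset S = {W2, W3}
Neighbors N(S) = {J1, J2, J3}

|N(S)| = 3, |S| = 2
Hall's condition: |N(S)| ≥ |S| is satisfied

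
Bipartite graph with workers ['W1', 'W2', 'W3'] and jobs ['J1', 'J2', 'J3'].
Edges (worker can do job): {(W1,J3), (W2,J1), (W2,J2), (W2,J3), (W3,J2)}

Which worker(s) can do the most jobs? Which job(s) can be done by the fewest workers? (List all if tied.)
Most versatile: W2 (3 jobs); Least covered: J1 (1 workers)

Worker degrees (jobs they can do): W1:1, W2:3, W3:1
Job degrees (workers who can do it): J1:1, J2:2, J3:2

Maximum worker degree is 3, achieved by: W2
Minimum job degree is 1, achieved by: J1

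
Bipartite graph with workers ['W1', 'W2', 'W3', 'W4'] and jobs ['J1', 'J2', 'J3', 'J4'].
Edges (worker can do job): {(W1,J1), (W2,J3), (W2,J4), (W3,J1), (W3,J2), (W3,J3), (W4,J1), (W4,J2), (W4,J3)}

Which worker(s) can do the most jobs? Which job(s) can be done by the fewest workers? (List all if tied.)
Most versatile: W3, W4 (3 jobs); Least covered: J4 (1 workers)

Worker degrees (jobs they can do): W1:1, W2:2, W3:3, W4:3
Job degrees (workers who can do it): J1:3, J2:2, J3:3, J4:1

Maximum worker degree is 3, achieved by: W3, W4
Minimum job degree is 1, achieved by: J4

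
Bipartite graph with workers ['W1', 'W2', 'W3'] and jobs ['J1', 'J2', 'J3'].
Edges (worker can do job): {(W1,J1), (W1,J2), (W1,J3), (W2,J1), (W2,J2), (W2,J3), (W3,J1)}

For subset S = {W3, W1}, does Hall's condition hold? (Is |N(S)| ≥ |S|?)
Yes: |N(S)| = 3, |S| = 2

Subset S = {W3, W1}
Neighbors N(S) = {J1, J2, J3}

|N(S)| = 3, |S| = 2
Hall's condition: |N(S)| ≥ |S| is satisfied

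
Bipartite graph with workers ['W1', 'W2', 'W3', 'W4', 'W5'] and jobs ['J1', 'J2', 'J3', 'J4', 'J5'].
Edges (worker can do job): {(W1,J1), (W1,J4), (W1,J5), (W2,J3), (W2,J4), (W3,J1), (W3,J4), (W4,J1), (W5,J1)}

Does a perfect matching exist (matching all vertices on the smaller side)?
No, maximum matching has size 4 < 5

Maximum matching has size 4, need 5 for perfect matching.
Unmatched workers: ['W4']
Unmatched jobs: ['J2']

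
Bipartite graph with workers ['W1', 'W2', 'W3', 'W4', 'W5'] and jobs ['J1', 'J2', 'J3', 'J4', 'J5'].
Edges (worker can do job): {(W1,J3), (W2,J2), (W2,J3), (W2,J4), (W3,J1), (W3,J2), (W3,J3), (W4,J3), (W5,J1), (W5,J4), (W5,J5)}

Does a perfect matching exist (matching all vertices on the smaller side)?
No, maximum matching has size 4 < 5

Maximum matching has size 4, need 5 for perfect matching.
Unmatched workers: ['W1']
Unmatched jobs: ['J4']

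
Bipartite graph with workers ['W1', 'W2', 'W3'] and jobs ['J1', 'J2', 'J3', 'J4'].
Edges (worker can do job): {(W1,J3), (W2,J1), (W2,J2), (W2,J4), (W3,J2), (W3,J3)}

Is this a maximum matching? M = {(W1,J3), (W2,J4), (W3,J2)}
Yes, size 3 is maximum

Proposed matching has size 3.
Maximum matching size for this graph: 3.

This is a maximum matching.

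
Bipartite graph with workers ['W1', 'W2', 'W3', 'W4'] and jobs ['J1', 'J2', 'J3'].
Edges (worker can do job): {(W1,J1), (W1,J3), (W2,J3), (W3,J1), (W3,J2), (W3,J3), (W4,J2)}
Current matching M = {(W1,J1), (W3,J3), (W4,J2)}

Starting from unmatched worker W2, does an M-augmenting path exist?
No augmenting path from W2

Alternating search from W2 reaches jobs: {J1, J2, J3}.
Every reachable job is already matched in M, and following those matched edges back to workers exposes no further unvisited jobs.
No M-augmenting path from W2 exists.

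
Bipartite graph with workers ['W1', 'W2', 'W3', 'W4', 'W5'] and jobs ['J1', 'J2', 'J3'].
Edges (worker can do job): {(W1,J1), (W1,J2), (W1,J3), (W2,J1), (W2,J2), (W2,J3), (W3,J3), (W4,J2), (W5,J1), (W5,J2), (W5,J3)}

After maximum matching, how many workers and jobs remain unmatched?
Unmatched: 2 workers, 0 jobs

Maximum matching size: 3
Workers: 5 total, 3 matched, 2 unmatched
Jobs: 3 total, 3 matched, 0 unmatched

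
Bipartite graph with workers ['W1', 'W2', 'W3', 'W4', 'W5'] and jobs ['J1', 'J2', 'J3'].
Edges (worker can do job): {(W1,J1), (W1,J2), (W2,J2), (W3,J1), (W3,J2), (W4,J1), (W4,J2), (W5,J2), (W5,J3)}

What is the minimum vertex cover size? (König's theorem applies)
Minimum vertex cover size = 3

By König's theorem: in bipartite graphs,
min vertex cover = max matching = 3

Maximum matching has size 3, so minimum vertex cover also has size 3.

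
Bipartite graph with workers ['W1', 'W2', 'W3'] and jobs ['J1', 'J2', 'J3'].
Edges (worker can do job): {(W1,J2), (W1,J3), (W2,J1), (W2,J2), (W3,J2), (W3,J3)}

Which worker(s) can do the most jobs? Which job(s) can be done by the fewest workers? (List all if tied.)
Most versatile: W1, W2, W3 (2 jobs); Least covered: J1 (1 workers)

Worker degrees (jobs they can do): W1:2, W2:2, W3:2
Job degrees (workers who can do it): J1:1, J2:3, J3:2

Maximum worker degree is 2, achieved by: W1, W2, W3
Minimum job degree is 1, achieved by: J1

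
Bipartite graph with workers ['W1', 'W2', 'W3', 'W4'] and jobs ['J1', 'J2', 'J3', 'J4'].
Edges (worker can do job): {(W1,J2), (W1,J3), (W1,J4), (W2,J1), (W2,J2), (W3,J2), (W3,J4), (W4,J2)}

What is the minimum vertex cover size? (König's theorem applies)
Minimum vertex cover size = 4

By König's theorem: in bipartite graphs,
min vertex cover = max matching = 4

Maximum matching has size 4, so minimum vertex cover also has size 4.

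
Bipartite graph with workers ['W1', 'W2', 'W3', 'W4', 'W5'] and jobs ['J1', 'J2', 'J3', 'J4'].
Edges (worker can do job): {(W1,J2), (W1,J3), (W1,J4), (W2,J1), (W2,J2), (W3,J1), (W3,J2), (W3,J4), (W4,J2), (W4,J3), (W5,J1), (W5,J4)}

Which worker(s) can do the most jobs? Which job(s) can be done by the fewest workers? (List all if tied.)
Most versatile: W1, W3 (3 jobs); Least covered: J3 (2 workers)

Worker degrees (jobs they can do): W1:3, W2:2, W3:3, W4:2, W5:2
Job degrees (workers who can do it): J1:3, J2:4, J3:2, J4:3

Maximum worker degree is 3, achieved by: W1, W3
Minimum job degree is 2, achieved by: J3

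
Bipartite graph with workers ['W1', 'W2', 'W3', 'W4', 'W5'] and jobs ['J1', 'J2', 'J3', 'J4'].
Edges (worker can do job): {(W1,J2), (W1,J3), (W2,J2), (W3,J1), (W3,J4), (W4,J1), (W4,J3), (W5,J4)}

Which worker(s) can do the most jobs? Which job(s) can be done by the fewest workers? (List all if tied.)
Most versatile: W1, W3, W4 (2 jobs); Least covered: J1, J2, J3, J4 (2 workers)

Worker degrees (jobs they can do): W1:2, W2:1, W3:2, W4:2, W5:1
Job degrees (workers who can do it): J1:2, J2:2, J3:2, J4:2

Maximum worker degree is 2, achieved by: W1, W3, W4
Minimum job degree is 2, achieved by: J1, J2, J3, J4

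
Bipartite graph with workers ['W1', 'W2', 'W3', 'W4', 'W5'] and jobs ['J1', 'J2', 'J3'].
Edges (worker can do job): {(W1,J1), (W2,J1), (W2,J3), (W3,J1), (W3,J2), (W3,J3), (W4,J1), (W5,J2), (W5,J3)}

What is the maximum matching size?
Maximum matching size = 3

Maximum matching: {(W2,J3), (W3,J1), (W5,J2)}
Size: 3

This assigns 3 workers to 3 distinct jobs.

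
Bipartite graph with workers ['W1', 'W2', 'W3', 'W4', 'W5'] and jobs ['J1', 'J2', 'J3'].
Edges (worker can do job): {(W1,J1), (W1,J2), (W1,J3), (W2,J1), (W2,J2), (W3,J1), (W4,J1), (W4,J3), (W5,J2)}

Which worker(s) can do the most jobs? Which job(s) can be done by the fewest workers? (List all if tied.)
Most versatile: W1 (3 jobs); Least covered: J3 (2 workers)

Worker degrees (jobs they can do): W1:3, W2:2, W3:1, W4:2, W5:1
Job degrees (workers who can do it): J1:4, J2:3, J3:2

Maximum worker degree is 3, achieved by: W1
Minimum job degree is 2, achieved by: J3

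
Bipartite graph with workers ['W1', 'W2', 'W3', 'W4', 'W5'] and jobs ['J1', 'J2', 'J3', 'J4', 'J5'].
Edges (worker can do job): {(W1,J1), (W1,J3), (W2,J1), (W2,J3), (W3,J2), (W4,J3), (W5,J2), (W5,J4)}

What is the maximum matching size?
Maximum matching size = 4

Maximum matching: {(W1,J1), (W3,J2), (W4,J3), (W5,J4)}
Size: 4

This assigns 4 workers to 4 distinct jobs.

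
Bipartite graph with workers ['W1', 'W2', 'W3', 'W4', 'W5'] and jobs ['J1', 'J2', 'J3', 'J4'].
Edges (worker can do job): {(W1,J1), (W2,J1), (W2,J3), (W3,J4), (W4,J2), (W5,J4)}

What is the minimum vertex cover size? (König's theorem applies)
Minimum vertex cover size = 4

By König's theorem: in bipartite graphs,
min vertex cover = max matching = 4

Maximum matching has size 4, so minimum vertex cover also has size 4.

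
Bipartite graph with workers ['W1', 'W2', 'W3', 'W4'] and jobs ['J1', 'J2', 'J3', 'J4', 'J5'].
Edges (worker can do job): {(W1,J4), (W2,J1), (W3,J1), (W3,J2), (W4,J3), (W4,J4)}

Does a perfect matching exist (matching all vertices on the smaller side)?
Yes, perfect matching exists (size 4)

Perfect matching: {(W1,J4), (W2,J1), (W3,J2), (W4,J3)}
All 4 vertices on the smaller side are matched.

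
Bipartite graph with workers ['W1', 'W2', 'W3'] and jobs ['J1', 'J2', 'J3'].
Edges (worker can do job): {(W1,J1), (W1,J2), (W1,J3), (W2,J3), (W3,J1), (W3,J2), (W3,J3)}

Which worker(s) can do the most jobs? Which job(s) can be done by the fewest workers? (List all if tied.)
Most versatile: W1, W3 (3 jobs); Least covered: J1, J2 (2 workers)

Worker degrees (jobs they can do): W1:3, W2:1, W3:3
Job degrees (workers who can do it): J1:2, J2:2, J3:3

Maximum worker degree is 3, achieved by: W1, W3
Minimum job degree is 2, achieved by: J1, J2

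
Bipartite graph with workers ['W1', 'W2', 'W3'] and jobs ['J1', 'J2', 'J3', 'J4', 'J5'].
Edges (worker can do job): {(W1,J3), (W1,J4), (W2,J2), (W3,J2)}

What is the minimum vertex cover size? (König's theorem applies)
Minimum vertex cover size = 2

By König's theorem: in bipartite graphs,
min vertex cover = max matching = 2

Maximum matching has size 2, so minimum vertex cover also has size 2.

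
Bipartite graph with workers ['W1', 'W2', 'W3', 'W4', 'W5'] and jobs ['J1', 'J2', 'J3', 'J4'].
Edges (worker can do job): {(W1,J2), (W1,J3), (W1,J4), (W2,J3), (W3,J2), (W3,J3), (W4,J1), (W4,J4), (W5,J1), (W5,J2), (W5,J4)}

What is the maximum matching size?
Maximum matching size = 4

Maximum matching: {(W1,J4), (W3,J3), (W4,J1), (W5,J2)}
Size: 4

This assigns 4 workers to 4 distinct jobs.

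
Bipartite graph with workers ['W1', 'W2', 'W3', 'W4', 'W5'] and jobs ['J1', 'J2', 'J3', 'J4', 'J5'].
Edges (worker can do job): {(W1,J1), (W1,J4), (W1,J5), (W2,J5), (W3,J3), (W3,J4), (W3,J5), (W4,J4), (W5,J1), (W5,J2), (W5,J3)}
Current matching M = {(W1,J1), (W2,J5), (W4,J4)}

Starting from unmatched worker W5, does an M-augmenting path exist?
Yes: W5 → J2

An M-augmenting path alternates non-matching / matching edges, starting and ending at unmatched vertices.
Path: W5 → J2
(J2 is unmatched in M, so the path is augmenting.)
Flipping edges along this path would increase |M| from 3 to 4.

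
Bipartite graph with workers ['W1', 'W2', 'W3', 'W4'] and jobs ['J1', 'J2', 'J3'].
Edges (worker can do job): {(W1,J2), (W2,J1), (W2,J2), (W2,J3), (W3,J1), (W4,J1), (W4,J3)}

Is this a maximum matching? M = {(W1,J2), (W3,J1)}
No, size 2 is not maximum

Proposed matching has size 2.
Maximum matching size for this graph: 3.

This is NOT maximum - can be improved to size 3.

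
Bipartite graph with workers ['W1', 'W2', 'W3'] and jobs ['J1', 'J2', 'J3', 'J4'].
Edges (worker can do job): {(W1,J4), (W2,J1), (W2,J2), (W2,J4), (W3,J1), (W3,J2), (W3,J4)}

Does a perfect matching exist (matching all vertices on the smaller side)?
Yes, perfect matching exists (size 3)

Perfect matching: {(W1,J4), (W2,J1), (W3,J2)}
All 3 vertices on the smaller side are matched.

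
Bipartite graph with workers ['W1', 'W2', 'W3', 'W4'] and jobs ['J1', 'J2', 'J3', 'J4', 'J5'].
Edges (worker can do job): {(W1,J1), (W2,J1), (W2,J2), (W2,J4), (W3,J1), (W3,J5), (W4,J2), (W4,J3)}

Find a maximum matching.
Matching: {(W1,J1), (W2,J4), (W3,J5), (W4,J3)}

Maximum matching (size 4):
  W1 → J1
  W2 → J4
  W3 → J5
  W4 → J3

Each worker is assigned to at most one job, and each job to at most one worker.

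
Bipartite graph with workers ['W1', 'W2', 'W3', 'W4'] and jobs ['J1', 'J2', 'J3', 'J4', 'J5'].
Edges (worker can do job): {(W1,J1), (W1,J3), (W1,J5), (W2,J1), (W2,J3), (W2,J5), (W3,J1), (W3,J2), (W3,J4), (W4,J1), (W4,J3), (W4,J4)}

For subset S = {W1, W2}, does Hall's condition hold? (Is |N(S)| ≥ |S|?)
Yes: |N(S)| = 3, |S| = 2

Subset S = {W1, W2}
Neighbors N(S) = {J1, J3, J5}

|N(S)| = 3, |S| = 2
Hall's condition: |N(S)| ≥ |S| is satisfied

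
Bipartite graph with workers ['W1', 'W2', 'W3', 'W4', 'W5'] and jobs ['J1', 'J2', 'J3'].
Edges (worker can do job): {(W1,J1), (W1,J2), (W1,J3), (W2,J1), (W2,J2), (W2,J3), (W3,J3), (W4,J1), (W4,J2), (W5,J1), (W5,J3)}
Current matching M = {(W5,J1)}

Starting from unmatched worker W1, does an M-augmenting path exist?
Yes: W1 → J1 → W5 → J3

An M-augmenting path alternates non-matching / matching edges, starting and ending at unmatched vertices.
Path: W1 → J1 → W5 → J3
(J3 is unmatched in M, so the path is augmenting.)
Flipping edges along this path would increase |M| from 1 to 2.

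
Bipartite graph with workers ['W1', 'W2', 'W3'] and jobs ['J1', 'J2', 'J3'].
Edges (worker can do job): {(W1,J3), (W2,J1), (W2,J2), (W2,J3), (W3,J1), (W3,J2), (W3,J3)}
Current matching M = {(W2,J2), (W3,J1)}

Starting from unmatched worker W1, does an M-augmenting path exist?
Yes: W1 → J3

An M-augmenting path alternates non-matching / matching edges, starting and ending at unmatched vertices.
Path: W1 → J3
(J3 is unmatched in M, so the path is augmenting.)
Flipping edges along this path would increase |M| from 2 to 3.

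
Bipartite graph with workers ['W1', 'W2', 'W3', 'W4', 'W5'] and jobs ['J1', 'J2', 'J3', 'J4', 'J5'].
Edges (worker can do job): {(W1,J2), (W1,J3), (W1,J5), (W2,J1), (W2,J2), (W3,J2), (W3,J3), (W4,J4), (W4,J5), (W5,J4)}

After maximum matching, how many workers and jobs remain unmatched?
Unmatched: 0 workers, 0 jobs

Maximum matching size: 5
Workers: 5 total, 5 matched, 0 unmatched
Jobs: 5 total, 5 matched, 0 unmatched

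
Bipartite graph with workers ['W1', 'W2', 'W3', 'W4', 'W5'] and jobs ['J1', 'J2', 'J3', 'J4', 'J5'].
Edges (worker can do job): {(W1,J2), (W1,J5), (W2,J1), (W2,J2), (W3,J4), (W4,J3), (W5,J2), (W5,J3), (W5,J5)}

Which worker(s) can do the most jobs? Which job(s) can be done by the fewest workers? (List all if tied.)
Most versatile: W5 (3 jobs); Least covered: J1, J4 (1 workers)

Worker degrees (jobs they can do): W1:2, W2:2, W3:1, W4:1, W5:3
Job degrees (workers who can do it): J1:1, J2:3, J3:2, J4:1, J5:2

Maximum worker degree is 3, achieved by: W5
Minimum job degree is 1, achieved by: J1, J4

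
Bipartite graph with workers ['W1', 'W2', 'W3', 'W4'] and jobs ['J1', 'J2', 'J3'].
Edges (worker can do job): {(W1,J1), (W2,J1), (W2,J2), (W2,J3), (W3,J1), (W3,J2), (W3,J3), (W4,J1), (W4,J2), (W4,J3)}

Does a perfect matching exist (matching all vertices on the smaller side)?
Yes, perfect matching exists (size 3)

Perfect matching: {(W1,J1), (W3,J2), (W4,J3)}
All 3 vertices on the smaller side are matched.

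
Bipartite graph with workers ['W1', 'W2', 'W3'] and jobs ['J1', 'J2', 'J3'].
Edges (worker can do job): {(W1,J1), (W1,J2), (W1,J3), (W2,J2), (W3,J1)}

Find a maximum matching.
Matching: {(W1,J3), (W2,J2), (W3,J1)}

Maximum matching (size 3):
  W1 → J3
  W2 → J2
  W3 → J1

Each worker is assigned to at most one job, and each job to at most one worker.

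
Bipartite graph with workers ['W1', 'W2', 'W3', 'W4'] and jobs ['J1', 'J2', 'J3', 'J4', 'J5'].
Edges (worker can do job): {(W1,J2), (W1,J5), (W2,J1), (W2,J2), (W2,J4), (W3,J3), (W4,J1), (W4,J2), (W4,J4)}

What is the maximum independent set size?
Maximum independent set = 5

By König's theorem:
- Min vertex cover = Max matching = 4
- Max independent set = Total vertices - Min vertex cover
- Max independent set = 9 - 4 = 5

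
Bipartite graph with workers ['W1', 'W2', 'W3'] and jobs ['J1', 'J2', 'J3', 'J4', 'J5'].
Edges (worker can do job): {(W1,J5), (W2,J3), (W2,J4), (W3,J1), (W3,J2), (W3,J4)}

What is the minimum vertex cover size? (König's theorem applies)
Minimum vertex cover size = 3

By König's theorem: in bipartite graphs,
min vertex cover = max matching = 3

Maximum matching has size 3, so minimum vertex cover also has size 3.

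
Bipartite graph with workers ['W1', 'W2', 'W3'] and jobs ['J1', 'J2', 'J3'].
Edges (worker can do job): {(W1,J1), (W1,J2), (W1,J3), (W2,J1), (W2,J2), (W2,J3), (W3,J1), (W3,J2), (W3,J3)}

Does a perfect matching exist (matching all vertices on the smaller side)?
Yes, perfect matching exists (size 3)

Perfect matching: {(W1,J2), (W2,J3), (W3,J1)}
All 3 vertices on the smaller side are matched.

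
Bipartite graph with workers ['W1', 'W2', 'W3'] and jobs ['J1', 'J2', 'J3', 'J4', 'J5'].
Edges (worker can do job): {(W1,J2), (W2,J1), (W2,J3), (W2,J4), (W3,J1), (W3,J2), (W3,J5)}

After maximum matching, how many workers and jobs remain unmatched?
Unmatched: 0 workers, 2 jobs

Maximum matching size: 3
Workers: 3 total, 3 matched, 0 unmatched
Jobs: 5 total, 3 matched, 2 unmatched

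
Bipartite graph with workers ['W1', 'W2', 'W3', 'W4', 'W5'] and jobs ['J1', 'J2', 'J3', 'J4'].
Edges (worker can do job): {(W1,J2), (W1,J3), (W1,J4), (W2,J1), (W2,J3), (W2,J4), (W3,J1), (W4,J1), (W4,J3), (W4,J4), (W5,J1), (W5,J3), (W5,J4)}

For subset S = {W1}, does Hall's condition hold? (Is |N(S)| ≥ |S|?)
Yes: |N(S)| = 3, |S| = 1

Subset S = {W1}
Neighbors N(S) = {J2, J3, J4}

|N(S)| = 3, |S| = 1
Hall's condition: |N(S)| ≥ |S| is satisfied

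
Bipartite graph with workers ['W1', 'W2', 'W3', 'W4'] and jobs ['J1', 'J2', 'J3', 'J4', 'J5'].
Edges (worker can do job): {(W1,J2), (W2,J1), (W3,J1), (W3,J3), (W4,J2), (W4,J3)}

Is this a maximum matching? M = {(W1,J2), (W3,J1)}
No, size 2 is not maximum

Proposed matching has size 2.
Maximum matching size for this graph: 3.

This is NOT maximum - can be improved to size 3.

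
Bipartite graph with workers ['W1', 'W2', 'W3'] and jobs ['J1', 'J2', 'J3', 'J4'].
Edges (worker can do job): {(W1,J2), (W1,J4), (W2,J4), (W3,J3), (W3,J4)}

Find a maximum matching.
Matching: {(W1,J2), (W2,J4), (W3,J3)}

Maximum matching (size 3):
  W1 → J2
  W2 → J4
  W3 → J3

Each worker is assigned to at most one job, and each job to at most one worker.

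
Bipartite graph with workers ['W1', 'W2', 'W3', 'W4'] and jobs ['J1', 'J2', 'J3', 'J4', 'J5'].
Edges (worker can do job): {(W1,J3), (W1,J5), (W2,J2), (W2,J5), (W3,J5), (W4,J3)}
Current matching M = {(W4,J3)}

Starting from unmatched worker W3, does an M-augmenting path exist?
Yes: W3 → J5

An M-augmenting path alternates non-matching / matching edges, starting and ending at unmatched vertices.
Path: W3 → J5
(J5 is unmatched in M, so the path is augmenting.)
Flipping edges along this path would increase |M| from 1 to 2.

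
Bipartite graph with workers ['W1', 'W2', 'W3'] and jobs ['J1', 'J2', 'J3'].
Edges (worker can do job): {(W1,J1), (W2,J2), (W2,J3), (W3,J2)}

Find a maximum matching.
Matching: {(W1,J1), (W2,J3), (W3,J2)}

Maximum matching (size 3):
  W1 → J1
  W2 → J3
  W3 → J2

Each worker is assigned to at most one job, and each job to at most one worker.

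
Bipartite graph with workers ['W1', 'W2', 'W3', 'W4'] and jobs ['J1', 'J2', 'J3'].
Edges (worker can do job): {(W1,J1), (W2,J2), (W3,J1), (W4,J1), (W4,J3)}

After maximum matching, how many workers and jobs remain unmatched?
Unmatched: 1 workers, 0 jobs

Maximum matching size: 3
Workers: 4 total, 3 matched, 1 unmatched
Jobs: 3 total, 3 matched, 0 unmatched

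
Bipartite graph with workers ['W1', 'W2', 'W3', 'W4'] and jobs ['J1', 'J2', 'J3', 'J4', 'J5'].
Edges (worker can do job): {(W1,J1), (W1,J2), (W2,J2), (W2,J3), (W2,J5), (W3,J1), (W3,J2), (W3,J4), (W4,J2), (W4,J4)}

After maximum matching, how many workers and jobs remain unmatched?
Unmatched: 0 workers, 1 jobs

Maximum matching size: 4
Workers: 4 total, 4 matched, 0 unmatched
Jobs: 5 total, 4 matched, 1 unmatched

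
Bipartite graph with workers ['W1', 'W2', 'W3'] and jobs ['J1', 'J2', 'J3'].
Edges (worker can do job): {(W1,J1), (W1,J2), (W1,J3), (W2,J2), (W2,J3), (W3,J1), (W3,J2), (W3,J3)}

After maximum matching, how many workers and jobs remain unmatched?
Unmatched: 0 workers, 0 jobs

Maximum matching size: 3
Workers: 3 total, 3 matched, 0 unmatched
Jobs: 3 total, 3 matched, 0 unmatched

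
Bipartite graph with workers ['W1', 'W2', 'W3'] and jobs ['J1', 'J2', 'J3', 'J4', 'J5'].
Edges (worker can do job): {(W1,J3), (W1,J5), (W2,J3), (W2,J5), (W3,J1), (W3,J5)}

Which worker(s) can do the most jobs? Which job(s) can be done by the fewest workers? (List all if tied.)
Most versatile: W1, W2, W3 (2 jobs); Least covered: J2, J4 (0 workers)

Worker degrees (jobs they can do): W1:2, W2:2, W3:2
Job degrees (workers who can do it): J1:1, J2:0, J3:2, J4:0, J5:3

Maximum worker degree is 2, achieved by: W1, W2, W3
Minimum job degree is 0, achieved by: J2, J4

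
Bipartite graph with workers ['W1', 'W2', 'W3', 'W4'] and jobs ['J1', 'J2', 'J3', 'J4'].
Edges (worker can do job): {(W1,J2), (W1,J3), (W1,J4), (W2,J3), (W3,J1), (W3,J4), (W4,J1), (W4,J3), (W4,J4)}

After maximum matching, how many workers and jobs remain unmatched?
Unmatched: 0 workers, 0 jobs

Maximum matching size: 4
Workers: 4 total, 4 matched, 0 unmatched
Jobs: 4 total, 4 matched, 0 unmatched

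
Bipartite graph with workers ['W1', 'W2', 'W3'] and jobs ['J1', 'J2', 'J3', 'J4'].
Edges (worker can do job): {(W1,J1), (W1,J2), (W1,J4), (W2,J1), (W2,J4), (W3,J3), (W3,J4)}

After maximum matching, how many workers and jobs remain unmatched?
Unmatched: 0 workers, 1 jobs

Maximum matching size: 3
Workers: 3 total, 3 matched, 0 unmatched
Jobs: 4 total, 3 matched, 1 unmatched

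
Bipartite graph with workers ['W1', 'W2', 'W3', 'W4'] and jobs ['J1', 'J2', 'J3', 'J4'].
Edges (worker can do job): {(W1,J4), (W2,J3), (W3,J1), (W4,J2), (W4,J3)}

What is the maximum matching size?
Maximum matching size = 4

Maximum matching: {(W1,J4), (W2,J3), (W3,J1), (W4,J2)}
Size: 4

This assigns 4 workers to 4 distinct jobs.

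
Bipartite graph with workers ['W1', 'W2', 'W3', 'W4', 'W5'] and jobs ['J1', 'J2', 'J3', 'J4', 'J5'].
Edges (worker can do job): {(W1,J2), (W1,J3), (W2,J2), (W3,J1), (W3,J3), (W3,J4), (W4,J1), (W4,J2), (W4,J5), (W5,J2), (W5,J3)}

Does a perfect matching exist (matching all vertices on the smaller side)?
No, maximum matching has size 4 < 5

Maximum matching has size 4, need 5 for perfect matching.
Unmatched workers: ['W2']
Unmatched jobs: ['J5']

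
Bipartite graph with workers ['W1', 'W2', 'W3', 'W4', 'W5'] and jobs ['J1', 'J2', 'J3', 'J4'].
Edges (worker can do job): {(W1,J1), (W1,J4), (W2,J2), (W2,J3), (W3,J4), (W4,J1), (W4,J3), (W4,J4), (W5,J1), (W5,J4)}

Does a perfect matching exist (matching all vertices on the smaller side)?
Yes, perfect matching exists (size 4)

Perfect matching: {(W2,J2), (W3,J4), (W4,J3), (W5,J1)}
All 4 vertices on the smaller side are matched.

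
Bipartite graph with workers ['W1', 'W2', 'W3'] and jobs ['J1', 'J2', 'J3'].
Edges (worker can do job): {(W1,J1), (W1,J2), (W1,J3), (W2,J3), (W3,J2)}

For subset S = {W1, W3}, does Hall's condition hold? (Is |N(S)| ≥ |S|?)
Yes: |N(S)| = 3, |S| = 2

Subset S = {W1, W3}
Neighbors N(S) = {J1, J2, J3}

|N(S)| = 3, |S| = 2
Hall's condition: |N(S)| ≥ |S| is satisfied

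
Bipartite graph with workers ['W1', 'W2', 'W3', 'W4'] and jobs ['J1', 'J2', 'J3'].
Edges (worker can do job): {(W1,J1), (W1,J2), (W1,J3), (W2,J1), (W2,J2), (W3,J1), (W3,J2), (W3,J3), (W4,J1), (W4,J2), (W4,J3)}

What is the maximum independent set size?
Maximum independent set = 4

By König's theorem:
- Min vertex cover = Max matching = 3
- Max independent set = Total vertices - Min vertex cover
- Max independent set = 7 - 3 = 4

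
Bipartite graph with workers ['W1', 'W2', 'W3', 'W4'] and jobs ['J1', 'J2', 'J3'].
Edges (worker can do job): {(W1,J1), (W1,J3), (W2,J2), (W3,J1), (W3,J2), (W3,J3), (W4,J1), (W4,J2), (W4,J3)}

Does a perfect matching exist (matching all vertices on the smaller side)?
Yes, perfect matching exists (size 3)

Perfect matching: {(W2,J2), (W3,J3), (W4,J1)}
All 3 vertices on the smaller side are matched.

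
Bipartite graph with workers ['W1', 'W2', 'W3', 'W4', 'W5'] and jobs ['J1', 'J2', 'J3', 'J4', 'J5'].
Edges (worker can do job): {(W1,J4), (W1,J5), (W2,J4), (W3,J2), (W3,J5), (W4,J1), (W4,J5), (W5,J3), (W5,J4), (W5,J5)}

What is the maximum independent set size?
Maximum independent set = 5

By König's theorem:
- Min vertex cover = Max matching = 5
- Max independent set = Total vertices - Min vertex cover
- Max independent set = 10 - 5 = 5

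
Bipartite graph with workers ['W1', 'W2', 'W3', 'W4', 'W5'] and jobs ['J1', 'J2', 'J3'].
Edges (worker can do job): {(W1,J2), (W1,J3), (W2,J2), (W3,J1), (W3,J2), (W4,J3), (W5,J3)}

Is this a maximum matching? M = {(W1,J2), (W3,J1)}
No, size 2 is not maximum

Proposed matching has size 2.
Maximum matching size for this graph: 3.

This is NOT maximum - can be improved to size 3.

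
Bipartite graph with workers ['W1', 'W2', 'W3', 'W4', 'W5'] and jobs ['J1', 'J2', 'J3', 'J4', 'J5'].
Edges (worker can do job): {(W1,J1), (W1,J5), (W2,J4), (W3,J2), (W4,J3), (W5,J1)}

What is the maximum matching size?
Maximum matching size = 5

Maximum matching: {(W1,J5), (W2,J4), (W3,J2), (W4,J3), (W5,J1)}
Size: 5

This assigns 5 workers to 5 distinct jobs.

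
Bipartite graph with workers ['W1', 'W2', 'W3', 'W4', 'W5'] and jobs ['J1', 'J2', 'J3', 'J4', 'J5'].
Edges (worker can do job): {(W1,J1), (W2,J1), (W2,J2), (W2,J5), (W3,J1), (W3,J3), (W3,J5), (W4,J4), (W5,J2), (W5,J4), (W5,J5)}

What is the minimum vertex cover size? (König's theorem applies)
Minimum vertex cover size = 5

By König's theorem: in bipartite graphs,
min vertex cover = max matching = 5

Maximum matching has size 5, so minimum vertex cover also has size 5.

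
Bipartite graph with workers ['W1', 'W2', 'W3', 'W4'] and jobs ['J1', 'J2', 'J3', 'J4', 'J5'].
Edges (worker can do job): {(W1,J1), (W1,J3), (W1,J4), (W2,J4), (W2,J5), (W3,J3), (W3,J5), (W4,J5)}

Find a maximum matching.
Matching: {(W1,J1), (W2,J4), (W3,J3), (W4,J5)}

Maximum matching (size 4):
  W1 → J1
  W2 → J4
  W3 → J3
  W4 → J5

Each worker is assigned to at most one job, and each job to at most one worker.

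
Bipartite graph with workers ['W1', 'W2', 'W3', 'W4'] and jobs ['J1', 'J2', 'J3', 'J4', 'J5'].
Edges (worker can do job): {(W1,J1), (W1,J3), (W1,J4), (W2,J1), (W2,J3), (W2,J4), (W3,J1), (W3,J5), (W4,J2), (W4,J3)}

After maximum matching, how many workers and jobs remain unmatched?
Unmatched: 0 workers, 1 jobs

Maximum matching size: 4
Workers: 4 total, 4 matched, 0 unmatched
Jobs: 5 total, 4 matched, 1 unmatched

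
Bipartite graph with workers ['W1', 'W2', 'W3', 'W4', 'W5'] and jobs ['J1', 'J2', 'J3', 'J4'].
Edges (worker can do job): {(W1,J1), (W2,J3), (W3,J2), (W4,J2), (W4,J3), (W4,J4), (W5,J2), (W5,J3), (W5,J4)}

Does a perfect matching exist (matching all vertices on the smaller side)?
Yes, perfect matching exists (size 4)

Perfect matching: {(W1,J1), (W3,J2), (W4,J3), (W5,J4)}
All 4 vertices on the smaller side are matched.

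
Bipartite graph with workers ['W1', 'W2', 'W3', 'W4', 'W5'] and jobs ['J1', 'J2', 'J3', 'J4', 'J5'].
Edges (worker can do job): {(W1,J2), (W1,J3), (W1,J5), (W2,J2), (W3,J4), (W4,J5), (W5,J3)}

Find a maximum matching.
Matching: {(W1,J2), (W3,J4), (W4,J5), (W5,J3)}

Maximum matching (size 4):
  W1 → J2
  W3 → J4
  W4 → J5
  W5 → J3

Each worker is assigned to at most one job, and each job to at most one worker.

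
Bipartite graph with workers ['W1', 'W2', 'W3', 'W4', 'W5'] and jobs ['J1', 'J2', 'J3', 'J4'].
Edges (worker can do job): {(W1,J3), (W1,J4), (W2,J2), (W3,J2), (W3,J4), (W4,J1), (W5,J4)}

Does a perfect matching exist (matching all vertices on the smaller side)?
Yes, perfect matching exists (size 4)

Perfect matching: {(W1,J3), (W3,J2), (W4,J1), (W5,J4)}
All 4 vertices on the smaller side are matched.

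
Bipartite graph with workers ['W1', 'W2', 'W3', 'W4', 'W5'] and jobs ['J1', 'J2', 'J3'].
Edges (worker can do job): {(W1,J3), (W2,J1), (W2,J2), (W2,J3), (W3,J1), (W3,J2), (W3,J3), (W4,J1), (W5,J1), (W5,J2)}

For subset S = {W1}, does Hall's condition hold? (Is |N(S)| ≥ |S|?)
Yes: |N(S)| = 1, |S| = 1

Subset S = {W1}
Neighbors N(S) = {J3}

|N(S)| = 1, |S| = 1
Hall's condition: |N(S)| ≥ |S| is satisfied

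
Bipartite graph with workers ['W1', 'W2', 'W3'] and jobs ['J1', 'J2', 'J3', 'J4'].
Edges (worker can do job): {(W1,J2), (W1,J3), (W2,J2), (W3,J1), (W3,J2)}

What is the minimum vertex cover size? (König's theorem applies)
Minimum vertex cover size = 3

By König's theorem: in bipartite graphs,
min vertex cover = max matching = 3

Maximum matching has size 3, so minimum vertex cover also has size 3.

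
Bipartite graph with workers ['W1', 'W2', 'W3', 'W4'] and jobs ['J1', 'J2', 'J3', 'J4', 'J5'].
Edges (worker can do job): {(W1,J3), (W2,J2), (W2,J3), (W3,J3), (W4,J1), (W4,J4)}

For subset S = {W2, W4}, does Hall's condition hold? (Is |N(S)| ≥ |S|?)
Yes: |N(S)| = 4, |S| = 2

Subset S = {W2, W4}
Neighbors N(S) = {J1, J2, J3, J4}

|N(S)| = 4, |S| = 2
Hall's condition: |N(S)| ≥ |S| is satisfied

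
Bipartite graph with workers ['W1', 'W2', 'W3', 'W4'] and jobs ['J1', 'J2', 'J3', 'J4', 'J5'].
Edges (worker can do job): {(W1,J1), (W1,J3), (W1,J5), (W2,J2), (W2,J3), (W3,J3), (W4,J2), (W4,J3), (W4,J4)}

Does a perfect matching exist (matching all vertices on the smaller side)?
Yes, perfect matching exists (size 4)

Perfect matching: {(W1,J5), (W2,J2), (W3,J3), (W4,J4)}
All 4 vertices on the smaller side are matched.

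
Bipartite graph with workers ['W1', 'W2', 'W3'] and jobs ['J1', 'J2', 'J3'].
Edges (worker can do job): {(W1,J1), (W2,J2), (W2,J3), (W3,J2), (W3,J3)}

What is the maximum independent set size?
Maximum independent set = 3

By König's theorem:
- Min vertex cover = Max matching = 3
- Max independent set = Total vertices - Min vertex cover
- Max independent set = 6 - 3 = 3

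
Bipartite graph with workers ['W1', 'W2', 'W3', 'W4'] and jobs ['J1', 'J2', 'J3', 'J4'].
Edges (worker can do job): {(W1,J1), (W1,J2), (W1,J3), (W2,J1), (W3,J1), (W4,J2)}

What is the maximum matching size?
Maximum matching size = 3

Maximum matching: {(W1,J3), (W3,J1), (W4,J2)}
Size: 3

This assigns 3 workers to 3 distinct jobs.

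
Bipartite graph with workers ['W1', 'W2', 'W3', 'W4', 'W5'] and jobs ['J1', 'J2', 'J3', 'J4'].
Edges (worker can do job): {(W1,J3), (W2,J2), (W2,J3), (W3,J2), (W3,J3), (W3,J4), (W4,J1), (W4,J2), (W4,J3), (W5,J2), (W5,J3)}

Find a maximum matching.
Matching: {(W1,J3), (W3,J4), (W4,J1), (W5,J2)}

Maximum matching (size 4):
  W1 → J3
  W3 → J4
  W4 → J1
  W5 → J2

Each worker is assigned to at most one job, and each job to at most one worker.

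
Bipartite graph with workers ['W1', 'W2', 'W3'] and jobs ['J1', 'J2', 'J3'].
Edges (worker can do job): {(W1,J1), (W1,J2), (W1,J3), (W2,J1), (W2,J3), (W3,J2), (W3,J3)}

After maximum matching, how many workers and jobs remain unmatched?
Unmatched: 0 workers, 0 jobs

Maximum matching size: 3
Workers: 3 total, 3 matched, 0 unmatched
Jobs: 3 total, 3 matched, 0 unmatched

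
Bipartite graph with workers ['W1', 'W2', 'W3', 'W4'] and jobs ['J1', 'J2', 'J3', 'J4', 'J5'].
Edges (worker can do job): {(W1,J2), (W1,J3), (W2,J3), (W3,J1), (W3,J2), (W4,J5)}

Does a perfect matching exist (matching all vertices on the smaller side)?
Yes, perfect matching exists (size 4)

Perfect matching: {(W1,J2), (W2,J3), (W3,J1), (W4,J5)}
All 4 vertices on the smaller side are matched.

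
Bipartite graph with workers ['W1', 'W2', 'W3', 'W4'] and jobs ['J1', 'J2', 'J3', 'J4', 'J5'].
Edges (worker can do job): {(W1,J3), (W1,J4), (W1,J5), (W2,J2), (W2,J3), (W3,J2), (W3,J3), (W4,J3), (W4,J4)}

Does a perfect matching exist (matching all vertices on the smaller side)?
Yes, perfect matching exists (size 4)

Perfect matching: {(W1,J5), (W2,J3), (W3,J2), (W4,J4)}
All 4 vertices on the smaller side are matched.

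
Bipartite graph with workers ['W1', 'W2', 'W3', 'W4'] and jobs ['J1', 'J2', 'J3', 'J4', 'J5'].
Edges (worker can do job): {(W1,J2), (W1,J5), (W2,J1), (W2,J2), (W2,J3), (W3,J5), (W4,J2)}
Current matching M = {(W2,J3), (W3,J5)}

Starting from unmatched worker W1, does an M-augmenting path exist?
Yes: W1 → J2

An M-augmenting path alternates non-matching / matching edges, starting and ending at unmatched vertices.
Path: W1 → J2
(J2 is unmatched in M, so the path is augmenting.)
Flipping edges along this path would increase |M| from 2 to 3.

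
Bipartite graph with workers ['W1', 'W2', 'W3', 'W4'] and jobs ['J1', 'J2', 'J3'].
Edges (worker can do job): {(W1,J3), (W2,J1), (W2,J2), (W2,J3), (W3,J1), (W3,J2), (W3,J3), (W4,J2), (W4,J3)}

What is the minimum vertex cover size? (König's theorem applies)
Minimum vertex cover size = 3

By König's theorem: in bipartite graphs,
min vertex cover = max matching = 3

Maximum matching has size 3, so minimum vertex cover also has size 3.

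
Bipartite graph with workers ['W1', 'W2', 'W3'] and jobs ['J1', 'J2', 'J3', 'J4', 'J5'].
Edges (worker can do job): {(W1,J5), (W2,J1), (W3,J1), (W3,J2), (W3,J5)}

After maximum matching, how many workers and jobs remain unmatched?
Unmatched: 0 workers, 2 jobs

Maximum matching size: 3
Workers: 3 total, 3 matched, 0 unmatched
Jobs: 5 total, 3 matched, 2 unmatched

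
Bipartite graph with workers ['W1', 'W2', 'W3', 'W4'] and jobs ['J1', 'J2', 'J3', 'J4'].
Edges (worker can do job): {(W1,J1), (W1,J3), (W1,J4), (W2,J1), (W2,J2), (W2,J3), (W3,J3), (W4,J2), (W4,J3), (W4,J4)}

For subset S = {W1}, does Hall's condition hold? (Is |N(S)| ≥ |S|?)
Yes: |N(S)| = 3, |S| = 1

Subset S = {W1}
Neighbors N(S) = {J1, J3, J4}

|N(S)| = 3, |S| = 1
Hall's condition: |N(S)| ≥ |S| is satisfied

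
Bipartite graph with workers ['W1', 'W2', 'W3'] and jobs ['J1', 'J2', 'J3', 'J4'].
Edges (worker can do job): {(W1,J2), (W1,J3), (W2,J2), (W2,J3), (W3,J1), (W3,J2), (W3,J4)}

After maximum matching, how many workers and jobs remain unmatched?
Unmatched: 0 workers, 1 jobs

Maximum matching size: 3
Workers: 3 total, 3 matched, 0 unmatched
Jobs: 4 total, 3 matched, 1 unmatched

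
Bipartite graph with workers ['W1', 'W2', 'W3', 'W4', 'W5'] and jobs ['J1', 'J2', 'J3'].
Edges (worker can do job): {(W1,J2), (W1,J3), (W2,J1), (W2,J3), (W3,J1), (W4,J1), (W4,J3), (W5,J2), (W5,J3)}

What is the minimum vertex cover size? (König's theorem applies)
Minimum vertex cover size = 3

By König's theorem: in bipartite graphs,
min vertex cover = max matching = 3

Maximum matching has size 3, so minimum vertex cover also has size 3.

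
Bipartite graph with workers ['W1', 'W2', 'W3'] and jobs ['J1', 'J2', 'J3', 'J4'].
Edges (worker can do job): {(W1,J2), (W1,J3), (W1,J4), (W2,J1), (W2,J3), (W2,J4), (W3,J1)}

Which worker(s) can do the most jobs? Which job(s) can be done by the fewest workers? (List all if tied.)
Most versatile: W1, W2 (3 jobs); Least covered: J2 (1 workers)

Worker degrees (jobs they can do): W1:3, W2:3, W3:1
Job degrees (workers who can do it): J1:2, J2:1, J3:2, J4:2

Maximum worker degree is 3, achieved by: W1, W2
Minimum job degree is 1, achieved by: J2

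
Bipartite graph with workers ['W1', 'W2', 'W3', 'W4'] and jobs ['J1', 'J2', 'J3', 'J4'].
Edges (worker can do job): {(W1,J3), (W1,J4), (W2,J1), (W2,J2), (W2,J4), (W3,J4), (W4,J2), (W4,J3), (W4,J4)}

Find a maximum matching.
Matching: {(W1,J3), (W2,J1), (W3,J4), (W4,J2)}

Maximum matching (size 4):
  W1 → J3
  W2 → J1
  W3 → J4
  W4 → J2

Each worker is assigned to at most one job, and each job to at most one worker.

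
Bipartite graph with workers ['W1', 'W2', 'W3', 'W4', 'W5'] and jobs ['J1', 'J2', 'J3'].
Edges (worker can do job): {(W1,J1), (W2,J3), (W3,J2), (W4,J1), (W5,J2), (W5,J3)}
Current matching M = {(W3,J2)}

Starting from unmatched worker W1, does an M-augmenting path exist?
Yes: W1 → J1

An M-augmenting path alternates non-matching / matching edges, starting and ending at unmatched vertices.
Path: W1 → J1
(J1 is unmatched in M, so the path is augmenting.)
Flipping edges along this path would increase |M| from 1 to 2.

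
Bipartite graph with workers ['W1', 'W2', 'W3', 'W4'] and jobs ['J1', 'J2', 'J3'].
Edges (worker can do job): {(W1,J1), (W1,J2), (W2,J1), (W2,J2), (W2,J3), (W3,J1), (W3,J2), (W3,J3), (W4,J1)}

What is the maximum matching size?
Maximum matching size = 3

Maximum matching: {(W2,J3), (W3,J2), (W4,J1)}
Size: 3

This assigns 3 workers to 3 distinct jobs.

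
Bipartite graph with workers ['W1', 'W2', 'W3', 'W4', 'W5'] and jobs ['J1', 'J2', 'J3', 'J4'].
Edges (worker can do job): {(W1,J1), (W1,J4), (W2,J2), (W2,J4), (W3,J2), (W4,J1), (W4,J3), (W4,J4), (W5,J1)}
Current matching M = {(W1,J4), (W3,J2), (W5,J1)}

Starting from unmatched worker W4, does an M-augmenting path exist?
Yes: W4 → J3

An M-augmenting path alternates non-matching / matching edges, starting and ending at unmatched vertices.
Path: W4 → J3
(J3 is unmatched in M, so the path is augmenting.)
Flipping edges along this path would increase |M| from 3 to 4.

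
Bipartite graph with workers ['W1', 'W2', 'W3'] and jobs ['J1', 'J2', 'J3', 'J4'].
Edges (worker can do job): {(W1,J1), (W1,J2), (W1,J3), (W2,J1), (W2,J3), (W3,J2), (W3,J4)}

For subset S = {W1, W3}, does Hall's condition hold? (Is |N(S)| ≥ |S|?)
Yes: |N(S)| = 4, |S| = 2

Subset S = {W1, W3}
Neighbors N(S) = {J1, J2, J3, J4}

|N(S)| = 4, |S| = 2
Hall's condition: |N(S)| ≥ |S| is satisfied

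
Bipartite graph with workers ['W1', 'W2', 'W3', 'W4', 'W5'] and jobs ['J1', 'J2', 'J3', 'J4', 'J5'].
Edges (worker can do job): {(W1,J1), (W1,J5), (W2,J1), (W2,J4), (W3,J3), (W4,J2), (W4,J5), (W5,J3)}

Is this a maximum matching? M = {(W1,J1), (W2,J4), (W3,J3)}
No, size 3 is not maximum

Proposed matching has size 3.
Maximum matching size for this graph: 4.

This is NOT maximum - can be improved to size 4.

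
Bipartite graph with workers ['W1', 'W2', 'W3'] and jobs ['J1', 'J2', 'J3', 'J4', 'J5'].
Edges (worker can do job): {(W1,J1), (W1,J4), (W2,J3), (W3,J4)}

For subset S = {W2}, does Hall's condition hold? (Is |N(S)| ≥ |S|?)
Yes: |N(S)| = 1, |S| = 1

Subset S = {W2}
Neighbors N(S) = {J3}

|N(S)| = 1, |S| = 1
Hall's condition: |N(S)| ≥ |S| is satisfied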